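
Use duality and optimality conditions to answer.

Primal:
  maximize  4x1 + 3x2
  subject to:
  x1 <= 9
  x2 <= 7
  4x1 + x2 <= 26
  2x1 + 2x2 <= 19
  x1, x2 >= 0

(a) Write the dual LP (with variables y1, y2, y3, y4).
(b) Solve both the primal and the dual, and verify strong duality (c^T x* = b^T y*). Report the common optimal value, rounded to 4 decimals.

The standard primal-dual pair for 'max c^T x s.t. A x <= b, x >= 0' is:
  Dual:  min b^T y  s.t.  A^T y >= c,  y >= 0.

So the dual LP is:
  minimize  9y1 + 7y2 + 26y3 + 19y4
  subject to:
    y1 + 4y3 + 2y4 >= 4
    y2 + y3 + 2y4 >= 3
    y1, y2, y3, y4 >= 0

Solving the primal: x* = (5.5, 4).
  primal value c^T x* = 34.
Solving the dual: y* = (0, 0, 0.3333, 1.3333).
  dual value b^T y* = 34.
Strong duality: c^T x* = b^T y*. Confirmed.

34


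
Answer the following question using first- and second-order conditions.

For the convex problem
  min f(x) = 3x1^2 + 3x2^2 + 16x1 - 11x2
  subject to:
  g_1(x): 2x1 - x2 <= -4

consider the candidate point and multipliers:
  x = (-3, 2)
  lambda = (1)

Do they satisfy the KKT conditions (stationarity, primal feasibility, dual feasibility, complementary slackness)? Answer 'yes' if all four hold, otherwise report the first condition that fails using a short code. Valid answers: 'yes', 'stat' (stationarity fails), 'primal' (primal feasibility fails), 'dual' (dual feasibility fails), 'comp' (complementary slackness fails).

Gradient of f: grad f(x) = Q x + c = (-2, 1)
Constraint values g_i(x) = a_i^T x - b_i:
  g_1((-3, 2)) = -4
Stationarity residual: grad f(x) + sum_i lambda_i a_i = (0, 0)
  -> stationarity OK
Primal feasibility (all g_i <= 0): OK
Dual feasibility (all lambda_i >= 0): OK
Complementary slackness (lambda_i * g_i(x) = 0 for all i): FAILS

Verdict: the first failing condition is complementary_slackness -> comp.

comp


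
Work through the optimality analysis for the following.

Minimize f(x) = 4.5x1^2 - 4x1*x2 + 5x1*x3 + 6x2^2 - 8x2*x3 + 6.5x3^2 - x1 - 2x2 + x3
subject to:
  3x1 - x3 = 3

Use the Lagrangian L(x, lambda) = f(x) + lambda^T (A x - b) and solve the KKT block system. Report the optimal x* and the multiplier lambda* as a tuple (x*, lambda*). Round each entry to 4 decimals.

Form the Lagrangian:
  L(x, lambda) = (1/2) x^T Q x + c^T x + lambda^T (A x - b)
Stationarity (grad_x L = 0): Q x + c + A^T lambda = 0.
Primal feasibility: A x = b.

This gives the KKT block system:
  [ Q   A^T ] [ x     ]   [-c ]
  [ A    0  ] [ lambda ] = [ b ]

Solving the linear system:
  x*      = (0.8676, 0.1912, -0.3971)
  lambda* = (-1.3529)
  f(x*)   = 1.2059

x* = (0.8676, 0.1912, -0.3971), lambda* = (-1.3529)


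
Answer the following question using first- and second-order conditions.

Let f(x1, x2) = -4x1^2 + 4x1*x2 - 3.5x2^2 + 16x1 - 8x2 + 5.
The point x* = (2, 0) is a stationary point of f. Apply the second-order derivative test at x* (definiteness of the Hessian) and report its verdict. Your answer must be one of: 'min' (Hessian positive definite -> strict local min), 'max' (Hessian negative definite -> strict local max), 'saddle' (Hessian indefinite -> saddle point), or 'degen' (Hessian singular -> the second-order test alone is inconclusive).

Compute the Hessian H = grad^2 f:
  H = [[-8, 4], [4, -7]]
Verify stationarity: grad f(x*) = H x* + g = (0, 0).
Eigenvalues of H: -11.5311, -3.4689.
Both eigenvalues < 0, so H is negative definite -> x* is a strict local max.

max


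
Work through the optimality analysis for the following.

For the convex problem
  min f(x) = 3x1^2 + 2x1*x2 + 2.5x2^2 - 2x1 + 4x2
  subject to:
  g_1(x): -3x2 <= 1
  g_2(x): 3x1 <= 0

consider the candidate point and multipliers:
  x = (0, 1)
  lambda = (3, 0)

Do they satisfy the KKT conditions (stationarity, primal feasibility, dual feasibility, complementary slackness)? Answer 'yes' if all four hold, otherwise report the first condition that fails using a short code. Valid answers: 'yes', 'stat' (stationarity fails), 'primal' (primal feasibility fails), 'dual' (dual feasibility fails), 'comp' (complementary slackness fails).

Gradient of f: grad f(x) = Q x + c = (0, 9)
Constraint values g_i(x) = a_i^T x - b_i:
  g_1((0, 1)) = -4
  g_2((0, 1)) = 0
Stationarity residual: grad f(x) + sum_i lambda_i a_i = (0, 0)
  -> stationarity OK
Primal feasibility (all g_i <= 0): OK
Dual feasibility (all lambda_i >= 0): OK
Complementary slackness (lambda_i * g_i(x) = 0 for all i): FAILS

Verdict: the first failing condition is complementary_slackness -> comp.

comp


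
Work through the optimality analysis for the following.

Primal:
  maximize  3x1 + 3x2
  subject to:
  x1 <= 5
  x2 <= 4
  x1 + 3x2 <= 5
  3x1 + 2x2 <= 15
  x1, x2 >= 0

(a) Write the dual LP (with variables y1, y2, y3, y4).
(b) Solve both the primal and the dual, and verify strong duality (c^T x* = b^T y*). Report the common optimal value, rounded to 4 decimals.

The standard primal-dual pair for 'max c^T x s.t. A x <= b, x >= 0' is:
  Dual:  min b^T y  s.t.  A^T y >= c,  y >= 0.

So the dual LP is:
  minimize  5y1 + 4y2 + 5y3 + 15y4
  subject to:
    y1 + y3 + 3y4 >= 3
    y2 + 3y3 + 2y4 >= 3
    y1, y2, y3, y4 >= 0

Solving the primal: x* = (5, 0).
  primal value c^T x* = 15.
Solving the dual: y* = (2, 0, 1, 0).
  dual value b^T y* = 15.
Strong duality: c^T x* = b^T y*. Confirmed.

15


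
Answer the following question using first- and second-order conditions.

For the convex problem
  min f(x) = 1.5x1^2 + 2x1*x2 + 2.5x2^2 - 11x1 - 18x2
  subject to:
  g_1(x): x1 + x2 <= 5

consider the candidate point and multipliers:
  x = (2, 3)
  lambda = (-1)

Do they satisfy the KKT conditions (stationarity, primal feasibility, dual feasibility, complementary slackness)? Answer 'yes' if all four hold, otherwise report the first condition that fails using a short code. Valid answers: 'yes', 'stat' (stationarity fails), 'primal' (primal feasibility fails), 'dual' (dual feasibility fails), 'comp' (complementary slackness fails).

Gradient of f: grad f(x) = Q x + c = (1, 1)
Constraint values g_i(x) = a_i^T x - b_i:
  g_1((2, 3)) = 0
Stationarity residual: grad f(x) + sum_i lambda_i a_i = (0, 0)
  -> stationarity OK
Primal feasibility (all g_i <= 0): OK
Dual feasibility (all lambda_i >= 0): FAILS
Complementary slackness (lambda_i * g_i(x) = 0 for all i): OK

Verdict: the first failing condition is dual_feasibility -> dual.

dual


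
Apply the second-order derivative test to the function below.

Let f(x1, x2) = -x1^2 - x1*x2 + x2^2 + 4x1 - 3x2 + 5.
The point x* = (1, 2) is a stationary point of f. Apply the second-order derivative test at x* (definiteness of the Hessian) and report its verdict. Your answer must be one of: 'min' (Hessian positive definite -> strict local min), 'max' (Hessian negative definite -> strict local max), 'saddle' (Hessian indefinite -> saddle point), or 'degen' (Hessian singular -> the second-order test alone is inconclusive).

Compute the Hessian H = grad^2 f:
  H = [[-2, -1], [-1, 2]]
Verify stationarity: grad f(x*) = H x* + g = (0, 0).
Eigenvalues of H: -2.2361, 2.2361.
Eigenvalues have mixed signs, so H is indefinite -> x* is a saddle point.

saddle


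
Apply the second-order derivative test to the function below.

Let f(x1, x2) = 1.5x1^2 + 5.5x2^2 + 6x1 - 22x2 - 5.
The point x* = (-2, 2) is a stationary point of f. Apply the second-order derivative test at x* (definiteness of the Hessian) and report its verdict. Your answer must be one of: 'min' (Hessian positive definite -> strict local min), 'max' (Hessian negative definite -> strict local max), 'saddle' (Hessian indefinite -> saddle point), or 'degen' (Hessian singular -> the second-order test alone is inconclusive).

Compute the Hessian H = grad^2 f:
  H = [[3, 0], [0, 11]]
Verify stationarity: grad f(x*) = H x* + g = (0, 0).
Eigenvalues of H: 3, 11.
Both eigenvalues > 0, so H is positive definite -> x* is a strict local min.

min


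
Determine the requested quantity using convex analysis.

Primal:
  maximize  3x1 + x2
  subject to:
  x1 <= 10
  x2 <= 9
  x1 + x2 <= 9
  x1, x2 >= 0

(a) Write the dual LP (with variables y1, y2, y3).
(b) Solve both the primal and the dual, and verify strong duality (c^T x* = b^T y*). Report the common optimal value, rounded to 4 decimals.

The standard primal-dual pair for 'max c^T x s.t. A x <= b, x >= 0' is:
  Dual:  min b^T y  s.t.  A^T y >= c,  y >= 0.

So the dual LP is:
  minimize  10y1 + 9y2 + 9y3
  subject to:
    y1 + y3 >= 3
    y2 + y3 >= 1
    y1, y2, y3 >= 0

Solving the primal: x* = (9, 0).
  primal value c^T x* = 27.
Solving the dual: y* = (0, 0, 3).
  dual value b^T y* = 27.
Strong duality: c^T x* = b^T y*. Confirmed.

27


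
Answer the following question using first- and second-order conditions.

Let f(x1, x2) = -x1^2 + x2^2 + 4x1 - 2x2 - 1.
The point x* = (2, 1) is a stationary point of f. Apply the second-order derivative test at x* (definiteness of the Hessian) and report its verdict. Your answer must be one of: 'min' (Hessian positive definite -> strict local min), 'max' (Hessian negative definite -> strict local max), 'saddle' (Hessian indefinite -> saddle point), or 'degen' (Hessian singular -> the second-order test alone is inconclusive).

Compute the Hessian H = grad^2 f:
  H = [[-2, 0], [0, 2]]
Verify stationarity: grad f(x*) = H x* + g = (0, 0).
Eigenvalues of H: -2, 2.
Eigenvalues have mixed signs, so H is indefinite -> x* is a saddle point.

saddle


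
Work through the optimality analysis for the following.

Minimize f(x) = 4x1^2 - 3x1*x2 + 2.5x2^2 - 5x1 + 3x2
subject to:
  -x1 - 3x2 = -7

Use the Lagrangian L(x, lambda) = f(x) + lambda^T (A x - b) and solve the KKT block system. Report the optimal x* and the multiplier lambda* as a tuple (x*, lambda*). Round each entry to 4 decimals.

Form the Lagrangian:
  L(x, lambda) = (1/2) x^T Q x + c^T x + lambda^T (A x - b)
Stationarity (grad_x L = 0): Q x + c + A^T lambda = 0.
Primal feasibility: A x = b.

This gives the KKT block system:
  [ Q   A^T ] [ x     ]   [-c ]
  [ A    0  ] [ lambda ] = [ b ]

Solving the linear system:
  x*      = (1.6, 1.8)
  lambda* = (2.4)
  f(x*)   = 7.1

x* = (1.6, 1.8), lambda* = (2.4)


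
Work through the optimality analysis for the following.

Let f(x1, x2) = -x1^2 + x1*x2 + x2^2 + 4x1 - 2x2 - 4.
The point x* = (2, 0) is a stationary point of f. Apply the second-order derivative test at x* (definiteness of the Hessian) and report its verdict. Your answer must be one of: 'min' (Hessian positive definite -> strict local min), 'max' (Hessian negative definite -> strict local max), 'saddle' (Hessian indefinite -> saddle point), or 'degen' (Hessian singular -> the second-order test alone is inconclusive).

Compute the Hessian H = grad^2 f:
  H = [[-2, 1], [1, 2]]
Verify stationarity: grad f(x*) = H x* + g = (0, 0).
Eigenvalues of H: -2.2361, 2.2361.
Eigenvalues have mixed signs, so H is indefinite -> x* is a saddle point.

saddle


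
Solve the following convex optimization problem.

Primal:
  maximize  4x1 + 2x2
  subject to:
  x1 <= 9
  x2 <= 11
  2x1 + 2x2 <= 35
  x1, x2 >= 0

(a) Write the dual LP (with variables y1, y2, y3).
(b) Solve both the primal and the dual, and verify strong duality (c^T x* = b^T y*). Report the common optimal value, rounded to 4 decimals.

The standard primal-dual pair for 'max c^T x s.t. A x <= b, x >= 0' is:
  Dual:  min b^T y  s.t.  A^T y >= c,  y >= 0.

So the dual LP is:
  minimize  9y1 + 11y2 + 35y3
  subject to:
    y1 + 2y3 >= 4
    y2 + 2y3 >= 2
    y1, y2, y3 >= 0

Solving the primal: x* = (9, 8.5).
  primal value c^T x* = 53.
Solving the dual: y* = (2, 0, 1).
  dual value b^T y* = 53.
Strong duality: c^T x* = b^T y*. Confirmed.

53


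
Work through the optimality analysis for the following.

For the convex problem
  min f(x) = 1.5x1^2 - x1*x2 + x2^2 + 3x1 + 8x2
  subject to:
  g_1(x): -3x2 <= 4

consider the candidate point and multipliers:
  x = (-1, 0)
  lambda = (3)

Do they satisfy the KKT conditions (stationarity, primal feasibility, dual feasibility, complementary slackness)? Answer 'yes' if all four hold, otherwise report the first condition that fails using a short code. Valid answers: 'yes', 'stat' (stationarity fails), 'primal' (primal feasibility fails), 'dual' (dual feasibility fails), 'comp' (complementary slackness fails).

Gradient of f: grad f(x) = Q x + c = (0, 9)
Constraint values g_i(x) = a_i^T x - b_i:
  g_1((-1, 0)) = -4
Stationarity residual: grad f(x) + sum_i lambda_i a_i = (0, 0)
  -> stationarity OK
Primal feasibility (all g_i <= 0): OK
Dual feasibility (all lambda_i >= 0): OK
Complementary slackness (lambda_i * g_i(x) = 0 for all i): FAILS

Verdict: the first failing condition is complementary_slackness -> comp.

comp


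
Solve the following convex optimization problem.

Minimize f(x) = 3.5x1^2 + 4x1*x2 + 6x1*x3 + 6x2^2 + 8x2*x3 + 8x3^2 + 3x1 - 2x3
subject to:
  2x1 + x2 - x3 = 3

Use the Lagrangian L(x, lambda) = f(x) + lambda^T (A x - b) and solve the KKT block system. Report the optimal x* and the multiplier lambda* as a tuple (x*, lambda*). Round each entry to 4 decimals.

Form the Lagrangian:
  L(x, lambda) = (1/2) x^T Q x + c^T x + lambda^T (A x - b)
Stationarity (grad_x L = 0): Q x + c + A^T lambda = 0.
Primal feasibility: A x = b.

This gives the KKT block system:
  [ Q   A^T ] [ x     ]   [-c ]
  [ A    0  ] [ lambda ] = [ b ]

Solving the linear system:
  x*      = (0.9412, 0.4412, -0.6765)
  lambda* = (-3.6471)
  f(x*)   = 7.5588

x* = (0.9412, 0.4412, -0.6765), lambda* = (-3.6471)


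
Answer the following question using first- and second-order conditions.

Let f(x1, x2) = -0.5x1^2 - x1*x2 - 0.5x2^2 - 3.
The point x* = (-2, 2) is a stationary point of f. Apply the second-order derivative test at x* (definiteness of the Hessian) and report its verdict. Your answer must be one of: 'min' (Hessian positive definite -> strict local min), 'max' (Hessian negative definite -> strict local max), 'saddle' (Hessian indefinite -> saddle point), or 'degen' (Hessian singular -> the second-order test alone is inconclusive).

Compute the Hessian H = grad^2 f:
  H = [[-1, -1], [-1, -1]]
Verify stationarity: grad f(x*) = H x* + g = (0, 0).
Eigenvalues of H: -2, 0.
H has a zero eigenvalue (singular; negative semidefinite but not definite), so H is neither positive definite, negative definite, nor indefinite. The second-order test alone is inconclusive -> degen.
(Indeed, f is constant along the null direction of H through x*, so x* is not a strict local extremum.)

degen


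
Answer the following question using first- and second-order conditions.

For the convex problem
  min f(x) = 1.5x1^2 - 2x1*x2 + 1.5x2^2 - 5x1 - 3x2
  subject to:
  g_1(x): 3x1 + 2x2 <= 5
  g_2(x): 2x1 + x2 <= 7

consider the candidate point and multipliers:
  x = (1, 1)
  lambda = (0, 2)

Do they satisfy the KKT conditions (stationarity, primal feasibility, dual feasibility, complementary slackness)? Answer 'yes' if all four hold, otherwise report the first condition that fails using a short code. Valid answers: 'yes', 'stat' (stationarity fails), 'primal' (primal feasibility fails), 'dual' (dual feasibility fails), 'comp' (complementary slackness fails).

Gradient of f: grad f(x) = Q x + c = (-4, -2)
Constraint values g_i(x) = a_i^T x - b_i:
  g_1((1, 1)) = 0
  g_2((1, 1)) = -4
Stationarity residual: grad f(x) + sum_i lambda_i a_i = (0, 0)
  -> stationarity OK
Primal feasibility (all g_i <= 0): OK
Dual feasibility (all lambda_i >= 0): OK
Complementary slackness (lambda_i * g_i(x) = 0 for all i): FAILS

Verdict: the first failing condition is complementary_slackness -> comp.

comp


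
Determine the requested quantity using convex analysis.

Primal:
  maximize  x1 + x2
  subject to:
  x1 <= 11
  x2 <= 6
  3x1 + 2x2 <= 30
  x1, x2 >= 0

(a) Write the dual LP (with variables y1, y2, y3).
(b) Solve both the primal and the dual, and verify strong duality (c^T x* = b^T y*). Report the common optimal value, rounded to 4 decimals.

The standard primal-dual pair for 'max c^T x s.t. A x <= b, x >= 0' is:
  Dual:  min b^T y  s.t.  A^T y >= c,  y >= 0.

So the dual LP is:
  minimize  11y1 + 6y2 + 30y3
  subject to:
    y1 + 3y3 >= 1
    y2 + 2y3 >= 1
    y1, y2, y3 >= 0

Solving the primal: x* = (6, 6).
  primal value c^T x* = 12.
Solving the dual: y* = (0, 0.3333, 0.3333).
  dual value b^T y* = 12.
Strong duality: c^T x* = b^T y*. Confirmed.

12


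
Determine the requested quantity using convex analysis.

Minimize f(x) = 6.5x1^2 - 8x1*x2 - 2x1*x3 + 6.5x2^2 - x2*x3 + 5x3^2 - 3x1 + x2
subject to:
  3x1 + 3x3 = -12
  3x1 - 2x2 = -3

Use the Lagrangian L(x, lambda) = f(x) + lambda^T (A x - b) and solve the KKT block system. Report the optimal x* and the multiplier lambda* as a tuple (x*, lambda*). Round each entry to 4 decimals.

Form the Lagrangian:
  L(x, lambda) = (1/2) x^T Q x + c^T x + lambda^T (A x - b)
Stationarity (grad_x L = 0): Q x + c + A^T lambda = 0.
Primal feasibility: A x = b.

This gives the KKT block system:
  [ Q   A^T ] [ x     ]   [-c ]
  [ A    0  ] [ lambda ] = [ b ]

Solving the linear system:
  x*      = (-2.0213, -1.5319, -1.9787)
  lambda* = (4.7376, -0.383)
  f(x*)   = 30.117

x* = (-2.0213, -1.5319, -1.9787), lambda* = (4.7376, -0.383)


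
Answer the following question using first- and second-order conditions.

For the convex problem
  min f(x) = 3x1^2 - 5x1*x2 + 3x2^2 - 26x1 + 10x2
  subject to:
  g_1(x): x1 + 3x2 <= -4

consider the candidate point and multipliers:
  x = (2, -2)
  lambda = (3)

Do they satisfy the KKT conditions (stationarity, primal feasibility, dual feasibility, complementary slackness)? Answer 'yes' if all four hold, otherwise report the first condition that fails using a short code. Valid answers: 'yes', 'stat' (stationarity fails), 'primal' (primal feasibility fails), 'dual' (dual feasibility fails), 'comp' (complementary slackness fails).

Gradient of f: grad f(x) = Q x + c = (-4, -12)
Constraint values g_i(x) = a_i^T x - b_i:
  g_1((2, -2)) = 0
Stationarity residual: grad f(x) + sum_i lambda_i a_i = (-1, -3)
  -> stationarity FAILS
Primal feasibility (all g_i <= 0): OK
Dual feasibility (all lambda_i >= 0): OK
Complementary slackness (lambda_i * g_i(x) = 0 for all i): OK

Verdict: the first failing condition is stationarity -> stat.

stat


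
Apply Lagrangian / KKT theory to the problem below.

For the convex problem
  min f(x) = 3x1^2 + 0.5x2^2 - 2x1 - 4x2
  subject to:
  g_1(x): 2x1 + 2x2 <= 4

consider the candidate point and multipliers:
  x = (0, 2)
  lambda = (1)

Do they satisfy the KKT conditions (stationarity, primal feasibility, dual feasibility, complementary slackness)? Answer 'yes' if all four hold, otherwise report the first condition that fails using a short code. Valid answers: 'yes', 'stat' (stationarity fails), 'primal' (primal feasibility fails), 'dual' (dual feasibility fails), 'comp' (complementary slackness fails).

Gradient of f: grad f(x) = Q x + c = (-2, -2)
Constraint values g_i(x) = a_i^T x - b_i:
  g_1((0, 2)) = 0
Stationarity residual: grad f(x) + sum_i lambda_i a_i = (0, 0)
  -> stationarity OK
Primal feasibility (all g_i <= 0): OK
Dual feasibility (all lambda_i >= 0): OK
Complementary slackness (lambda_i * g_i(x) = 0 for all i): OK

Verdict: yes, KKT holds.

yes


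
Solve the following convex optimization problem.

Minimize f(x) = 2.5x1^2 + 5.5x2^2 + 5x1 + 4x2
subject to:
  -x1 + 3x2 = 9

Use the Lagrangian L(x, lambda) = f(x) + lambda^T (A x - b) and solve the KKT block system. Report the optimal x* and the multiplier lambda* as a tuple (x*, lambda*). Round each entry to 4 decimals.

Form the Lagrangian:
  L(x, lambda) = (1/2) x^T Q x + c^T x + lambda^T (A x - b)
Stationarity (grad_x L = 0): Q x + c + A^T lambda = 0.
Primal feasibility: A x = b.

This gives the KKT block system:
  [ Q   A^T ] [ x     ]   [-c ]
  [ A    0  ] [ lambda ] = [ b ]

Solving the linear system:
  x*      = (-2.7857, 2.0714)
  lambda* = (-8.9286)
  f(x*)   = 37.3571

x* = (-2.7857, 2.0714), lambda* = (-8.9286)


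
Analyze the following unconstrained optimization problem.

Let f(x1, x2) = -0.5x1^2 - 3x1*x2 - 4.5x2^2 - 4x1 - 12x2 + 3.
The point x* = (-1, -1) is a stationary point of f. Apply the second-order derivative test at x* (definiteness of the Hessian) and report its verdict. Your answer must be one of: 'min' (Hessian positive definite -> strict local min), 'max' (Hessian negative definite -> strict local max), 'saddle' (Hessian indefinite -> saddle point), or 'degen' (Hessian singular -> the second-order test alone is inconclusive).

Compute the Hessian H = grad^2 f:
  H = [[-1, -3], [-3, -9]]
Verify stationarity: grad f(x*) = H x* + g = (0, 0).
Eigenvalues of H: -10, 0.
H has a zero eigenvalue (singular; negative semidefinite but not definite), so H is neither positive definite, negative definite, nor indefinite. The second-order test alone is inconclusive -> degen.
(Indeed, f is constant along the null direction of H through x*, so x* is not a strict local extremum.)

degen


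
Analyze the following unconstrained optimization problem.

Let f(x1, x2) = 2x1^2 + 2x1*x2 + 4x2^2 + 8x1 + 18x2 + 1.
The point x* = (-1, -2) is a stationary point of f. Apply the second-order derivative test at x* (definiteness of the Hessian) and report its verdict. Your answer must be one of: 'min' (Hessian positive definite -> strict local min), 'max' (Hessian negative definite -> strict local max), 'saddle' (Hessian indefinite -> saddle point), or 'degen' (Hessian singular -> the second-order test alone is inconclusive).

Compute the Hessian H = grad^2 f:
  H = [[4, 2], [2, 8]]
Verify stationarity: grad f(x*) = H x* + g = (0, 0).
Eigenvalues of H: 3.1716, 8.8284.
Both eigenvalues > 0, so H is positive definite -> x* is a strict local min.

min


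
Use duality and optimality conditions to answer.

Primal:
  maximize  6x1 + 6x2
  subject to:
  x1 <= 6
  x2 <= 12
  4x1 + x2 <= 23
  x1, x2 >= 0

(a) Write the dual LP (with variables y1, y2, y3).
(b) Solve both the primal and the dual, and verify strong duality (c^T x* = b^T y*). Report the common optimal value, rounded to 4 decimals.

The standard primal-dual pair for 'max c^T x s.t. A x <= b, x >= 0' is:
  Dual:  min b^T y  s.t.  A^T y >= c,  y >= 0.

So the dual LP is:
  minimize  6y1 + 12y2 + 23y3
  subject to:
    y1 + 4y3 >= 6
    y2 + y3 >= 6
    y1, y2, y3 >= 0

Solving the primal: x* = (2.75, 12).
  primal value c^T x* = 88.5.
Solving the dual: y* = (0, 4.5, 1.5).
  dual value b^T y* = 88.5.
Strong duality: c^T x* = b^T y*. Confirmed.

88.5


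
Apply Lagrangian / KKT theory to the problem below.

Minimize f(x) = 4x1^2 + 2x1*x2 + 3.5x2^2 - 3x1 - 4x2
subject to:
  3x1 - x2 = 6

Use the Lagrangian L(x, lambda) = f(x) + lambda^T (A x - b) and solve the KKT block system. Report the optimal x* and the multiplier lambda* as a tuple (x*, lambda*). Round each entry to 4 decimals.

Form the Lagrangian:
  L(x, lambda) = (1/2) x^T Q x + c^T x + lambda^T (A x - b)
Stationarity (grad_x L = 0): Q x + c + A^T lambda = 0.
Primal feasibility: A x = b.

This gives the KKT block system:
  [ Q   A^T ] [ x     ]   [-c ]
  [ A    0  ] [ lambda ] = [ b ]

Solving the linear system:
  x*      = (1.8434, -0.4699)
  lambda* = (-3.6024)
  f(x*)   = 8.9819

x* = (1.8434, -0.4699), lambda* = (-3.6024)


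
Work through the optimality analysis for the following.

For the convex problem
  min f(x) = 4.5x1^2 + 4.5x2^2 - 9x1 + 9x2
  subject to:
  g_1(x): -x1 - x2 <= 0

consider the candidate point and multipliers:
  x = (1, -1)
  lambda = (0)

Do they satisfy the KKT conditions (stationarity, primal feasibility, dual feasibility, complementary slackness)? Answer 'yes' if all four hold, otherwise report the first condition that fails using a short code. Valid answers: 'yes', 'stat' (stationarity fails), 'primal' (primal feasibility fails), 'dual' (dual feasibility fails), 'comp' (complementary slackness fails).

Gradient of f: grad f(x) = Q x + c = (0, 0)
Constraint values g_i(x) = a_i^T x - b_i:
  g_1((1, -1)) = 0
Stationarity residual: grad f(x) + sum_i lambda_i a_i = (0, 0)
  -> stationarity OK
Primal feasibility (all g_i <= 0): OK
Dual feasibility (all lambda_i >= 0): OK
Complementary slackness (lambda_i * g_i(x) = 0 for all i): OK

Verdict: yes, KKT holds.

yes


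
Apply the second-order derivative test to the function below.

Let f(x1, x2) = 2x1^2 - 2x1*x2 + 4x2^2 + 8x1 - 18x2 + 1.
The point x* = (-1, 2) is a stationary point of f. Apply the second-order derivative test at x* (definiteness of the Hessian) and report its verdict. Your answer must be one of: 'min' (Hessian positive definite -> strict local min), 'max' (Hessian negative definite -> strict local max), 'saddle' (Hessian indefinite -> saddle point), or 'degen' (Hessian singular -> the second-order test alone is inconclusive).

Compute the Hessian H = grad^2 f:
  H = [[4, -2], [-2, 8]]
Verify stationarity: grad f(x*) = H x* + g = (0, 0).
Eigenvalues of H: 3.1716, 8.8284.
Both eigenvalues > 0, so H is positive definite -> x* is a strict local min.

min


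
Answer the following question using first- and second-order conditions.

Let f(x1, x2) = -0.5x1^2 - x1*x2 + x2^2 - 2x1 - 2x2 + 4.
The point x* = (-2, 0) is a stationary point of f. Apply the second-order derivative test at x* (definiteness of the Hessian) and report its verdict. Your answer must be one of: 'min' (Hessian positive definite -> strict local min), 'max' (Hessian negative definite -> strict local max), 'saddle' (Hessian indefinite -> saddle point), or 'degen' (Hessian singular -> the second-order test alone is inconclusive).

Compute the Hessian H = grad^2 f:
  H = [[-1, -1], [-1, 2]]
Verify stationarity: grad f(x*) = H x* + g = (0, 0).
Eigenvalues of H: -1.3028, 2.3028.
Eigenvalues have mixed signs, so H is indefinite -> x* is a saddle point.

saddle


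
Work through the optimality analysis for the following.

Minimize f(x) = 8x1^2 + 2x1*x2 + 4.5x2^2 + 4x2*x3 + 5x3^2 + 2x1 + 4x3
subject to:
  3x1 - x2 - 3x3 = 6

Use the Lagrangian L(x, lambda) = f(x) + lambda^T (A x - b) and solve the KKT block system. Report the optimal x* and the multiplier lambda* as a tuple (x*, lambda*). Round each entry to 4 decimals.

Form the Lagrangian:
  L(x, lambda) = (1/2) x^T Q x + c^T x + lambda^T (A x - b)
Stationarity (grad_x L = 0): Q x + c + A^T lambda = 0.
Primal feasibility: A x = b.

This gives the KKT block system:
  [ Q   A^T ] [ x     ]   [-c ]
  [ A    0  ] [ lambda ] = [ b ]

Solving the linear system:
  x*      = (0.5209, 0.1716, -1.5364)
  lambda* = (-3.559)
  f(x*)   = 8.1251

x* = (0.5209, 0.1716, -1.5364), lambda* = (-3.559)


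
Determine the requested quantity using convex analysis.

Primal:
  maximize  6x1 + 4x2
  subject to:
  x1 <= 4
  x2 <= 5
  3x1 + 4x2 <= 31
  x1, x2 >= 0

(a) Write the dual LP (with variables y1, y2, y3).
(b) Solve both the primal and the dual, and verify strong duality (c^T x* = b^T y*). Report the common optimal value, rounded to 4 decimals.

The standard primal-dual pair for 'max c^T x s.t. A x <= b, x >= 0' is:
  Dual:  min b^T y  s.t.  A^T y >= c,  y >= 0.

So the dual LP is:
  minimize  4y1 + 5y2 + 31y3
  subject to:
    y1 + 3y3 >= 6
    y2 + 4y3 >= 4
    y1, y2, y3 >= 0

Solving the primal: x* = (4, 4.75).
  primal value c^T x* = 43.
Solving the dual: y* = (3, 0, 1).
  dual value b^T y* = 43.
Strong duality: c^T x* = b^T y*. Confirmed.

43


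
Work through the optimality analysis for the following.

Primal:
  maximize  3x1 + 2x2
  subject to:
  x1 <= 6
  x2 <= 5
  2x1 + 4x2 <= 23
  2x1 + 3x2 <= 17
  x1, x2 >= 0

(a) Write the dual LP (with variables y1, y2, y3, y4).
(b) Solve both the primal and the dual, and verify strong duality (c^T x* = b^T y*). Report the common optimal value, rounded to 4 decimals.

The standard primal-dual pair for 'max c^T x s.t. A x <= b, x >= 0' is:
  Dual:  min b^T y  s.t.  A^T y >= c,  y >= 0.

So the dual LP is:
  minimize  6y1 + 5y2 + 23y3 + 17y4
  subject to:
    y1 + 2y3 + 2y4 >= 3
    y2 + 4y3 + 3y4 >= 2
    y1, y2, y3, y4 >= 0

Solving the primal: x* = (6, 1.6667).
  primal value c^T x* = 21.3333.
Solving the dual: y* = (1.6667, 0, 0, 0.6667).
  dual value b^T y* = 21.3333.
Strong duality: c^T x* = b^T y*. Confirmed.

21.3333


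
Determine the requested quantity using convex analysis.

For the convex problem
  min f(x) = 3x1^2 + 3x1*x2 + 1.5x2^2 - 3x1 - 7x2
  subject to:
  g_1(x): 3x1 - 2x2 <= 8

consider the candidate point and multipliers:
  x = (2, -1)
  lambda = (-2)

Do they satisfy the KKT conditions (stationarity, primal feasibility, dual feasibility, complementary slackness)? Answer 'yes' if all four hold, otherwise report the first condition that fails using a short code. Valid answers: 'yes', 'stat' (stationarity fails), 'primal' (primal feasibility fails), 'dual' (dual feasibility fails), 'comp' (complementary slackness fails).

Gradient of f: grad f(x) = Q x + c = (6, -4)
Constraint values g_i(x) = a_i^T x - b_i:
  g_1((2, -1)) = 0
Stationarity residual: grad f(x) + sum_i lambda_i a_i = (0, 0)
  -> stationarity OK
Primal feasibility (all g_i <= 0): OK
Dual feasibility (all lambda_i >= 0): FAILS
Complementary slackness (lambda_i * g_i(x) = 0 for all i): OK

Verdict: the first failing condition is dual_feasibility -> dual.

dual


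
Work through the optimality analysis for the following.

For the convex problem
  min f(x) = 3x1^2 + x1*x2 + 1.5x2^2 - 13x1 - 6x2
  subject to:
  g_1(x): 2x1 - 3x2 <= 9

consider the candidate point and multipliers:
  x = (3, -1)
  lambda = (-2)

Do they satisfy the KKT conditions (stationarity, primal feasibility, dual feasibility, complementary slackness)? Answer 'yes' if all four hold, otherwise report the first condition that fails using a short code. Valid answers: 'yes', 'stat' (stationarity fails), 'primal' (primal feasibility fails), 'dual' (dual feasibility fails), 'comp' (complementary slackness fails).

Gradient of f: grad f(x) = Q x + c = (4, -6)
Constraint values g_i(x) = a_i^T x - b_i:
  g_1((3, -1)) = 0
Stationarity residual: grad f(x) + sum_i lambda_i a_i = (0, 0)
  -> stationarity OK
Primal feasibility (all g_i <= 0): OK
Dual feasibility (all lambda_i >= 0): FAILS
Complementary slackness (lambda_i * g_i(x) = 0 for all i): OK

Verdict: the first failing condition is dual_feasibility -> dual.

dual


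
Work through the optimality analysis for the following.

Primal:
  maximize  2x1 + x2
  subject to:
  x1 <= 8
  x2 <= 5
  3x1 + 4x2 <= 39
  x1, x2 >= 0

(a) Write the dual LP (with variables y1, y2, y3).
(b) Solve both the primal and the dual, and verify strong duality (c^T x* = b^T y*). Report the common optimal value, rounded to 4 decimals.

The standard primal-dual pair for 'max c^T x s.t. A x <= b, x >= 0' is:
  Dual:  min b^T y  s.t.  A^T y >= c,  y >= 0.

So the dual LP is:
  minimize  8y1 + 5y2 + 39y3
  subject to:
    y1 + 3y3 >= 2
    y2 + 4y3 >= 1
    y1, y2, y3 >= 0

Solving the primal: x* = (8, 3.75).
  primal value c^T x* = 19.75.
Solving the dual: y* = (1.25, 0, 0.25).
  dual value b^T y* = 19.75.
Strong duality: c^T x* = b^T y*. Confirmed.

19.75


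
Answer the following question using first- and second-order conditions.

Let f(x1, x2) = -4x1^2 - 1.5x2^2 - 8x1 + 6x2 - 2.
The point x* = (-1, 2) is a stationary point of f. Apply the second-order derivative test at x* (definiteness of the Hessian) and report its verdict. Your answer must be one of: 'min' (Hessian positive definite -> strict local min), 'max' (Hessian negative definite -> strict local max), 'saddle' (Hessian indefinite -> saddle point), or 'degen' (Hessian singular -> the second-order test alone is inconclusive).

Compute the Hessian H = grad^2 f:
  H = [[-8, 0], [0, -3]]
Verify stationarity: grad f(x*) = H x* + g = (0, 0).
Eigenvalues of H: -8, -3.
Both eigenvalues < 0, so H is negative definite -> x* is a strict local max.

max


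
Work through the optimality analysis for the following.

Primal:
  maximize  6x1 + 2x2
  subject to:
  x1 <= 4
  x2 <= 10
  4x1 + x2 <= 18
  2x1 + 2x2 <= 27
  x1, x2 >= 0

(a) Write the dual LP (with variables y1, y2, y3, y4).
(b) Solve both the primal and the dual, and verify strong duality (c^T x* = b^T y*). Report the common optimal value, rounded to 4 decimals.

The standard primal-dual pair for 'max c^T x s.t. A x <= b, x >= 0' is:
  Dual:  min b^T y  s.t.  A^T y >= c,  y >= 0.

So the dual LP is:
  minimize  4y1 + 10y2 + 18y3 + 27y4
  subject to:
    y1 + 4y3 + 2y4 >= 6
    y2 + y3 + 2y4 >= 2
    y1, y2, y3, y4 >= 0

Solving the primal: x* = (2, 10).
  primal value c^T x* = 32.
Solving the dual: y* = (0, 0.5, 1.5, 0).
  dual value b^T y* = 32.
Strong duality: c^T x* = b^T y*. Confirmed.

32


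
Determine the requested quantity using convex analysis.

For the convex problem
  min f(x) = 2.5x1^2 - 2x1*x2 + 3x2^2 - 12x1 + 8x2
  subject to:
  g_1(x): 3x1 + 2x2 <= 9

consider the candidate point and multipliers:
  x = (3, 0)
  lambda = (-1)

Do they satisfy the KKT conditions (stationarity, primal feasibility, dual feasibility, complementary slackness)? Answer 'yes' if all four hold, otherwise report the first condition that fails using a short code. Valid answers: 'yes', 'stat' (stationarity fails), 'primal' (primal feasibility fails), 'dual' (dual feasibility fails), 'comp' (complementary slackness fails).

Gradient of f: grad f(x) = Q x + c = (3, 2)
Constraint values g_i(x) = a_i^T x - b_i:
  g_1((3, 0)) = 0
Stationarity residual: grad f(x) + sum_i lambda_i a_i = (0, 0)
  -> stationarity OK
Primal feasibility (all g_i <= 0): OK
Dual feasibility (all lambda_i >= 0): FAILS
Complementary slackness (lambda_i * g_i(x) = 0 for all i): OK

Verdict: the first failing condition is dual_feasibility -> dual.

dual


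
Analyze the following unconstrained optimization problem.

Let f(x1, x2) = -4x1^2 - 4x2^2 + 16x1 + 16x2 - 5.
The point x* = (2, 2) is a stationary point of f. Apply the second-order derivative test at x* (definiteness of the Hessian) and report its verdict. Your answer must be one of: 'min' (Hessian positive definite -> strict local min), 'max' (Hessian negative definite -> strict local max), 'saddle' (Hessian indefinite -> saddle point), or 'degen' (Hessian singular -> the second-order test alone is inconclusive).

Compute the Hessian H = grad^2 f:
  H = [[-8, 0], [0, -8]]
Verify stationarity: grad f(x*) = H x* + g = (0, 0).
Eigenvalues of H: -8, -8.
Both eigenvalues < 0, so H is negative definite -> x* is a strict local max.

max


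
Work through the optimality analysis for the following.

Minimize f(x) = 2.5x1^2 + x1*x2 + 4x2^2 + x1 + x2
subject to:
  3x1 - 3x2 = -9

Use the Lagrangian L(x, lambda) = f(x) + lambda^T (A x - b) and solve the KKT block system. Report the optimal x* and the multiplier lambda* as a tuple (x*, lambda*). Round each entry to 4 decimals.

Form the Lagrangian:
  L(x, lambda) = (1/2) x^T Q x + c^T x + lambda^T (A x - b)
Stationarity (grad_x L = 0): Q x + c + A^T lambda = 0.
Primal feasibility: A x = b.

This gives the KKT block system:
  [ Q   A^T ] [ x     ]   [-c ]
  [ A    0  ] [ lambda ] = [ b ]

Solving the linear system:
  x*      = (-1.9333, 1.0667)
  lambda* = (2.5333)
  f(x*)   = 10.9667

x* = (-1.9333, 1.0667), lambda* = (2.5333)


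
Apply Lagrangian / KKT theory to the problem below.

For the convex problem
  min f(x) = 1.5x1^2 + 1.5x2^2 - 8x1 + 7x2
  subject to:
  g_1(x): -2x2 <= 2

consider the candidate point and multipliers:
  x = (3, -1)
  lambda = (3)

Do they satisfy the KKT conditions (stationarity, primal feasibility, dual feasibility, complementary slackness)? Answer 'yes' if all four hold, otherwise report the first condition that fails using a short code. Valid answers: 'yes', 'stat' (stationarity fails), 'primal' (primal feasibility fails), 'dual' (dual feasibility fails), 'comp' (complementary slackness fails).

Gradient of f: grad f(x) = Q x + c = (1, 4)
Constraint values g_i(x) = a_i^T x - b_i:
  g_1((3, -1)) = 0
Stationarity residual: grad f(x) + sum_i lambda_i a_i = (1, -2)
  -> stationarity FAILS
Primal feasibility (all g_i <= 0): OK
Dual feasibility (all lambda_i >= 0): OK
Complementary slackness (lambda_i * g_i(x) = 0 for all i): OK

Verdict: the first failing condition is stationarity -> stat.

stat


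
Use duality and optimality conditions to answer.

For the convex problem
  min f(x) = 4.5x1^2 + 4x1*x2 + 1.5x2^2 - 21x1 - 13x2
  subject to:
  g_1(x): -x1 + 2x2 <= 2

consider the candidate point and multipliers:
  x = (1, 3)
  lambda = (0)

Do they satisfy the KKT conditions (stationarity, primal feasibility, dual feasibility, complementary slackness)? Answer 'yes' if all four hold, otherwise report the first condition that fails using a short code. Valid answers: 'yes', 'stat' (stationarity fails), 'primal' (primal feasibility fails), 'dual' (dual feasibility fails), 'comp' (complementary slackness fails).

Gradient of f: grad f(x) = Q x + c = (0, 0)
Constraint values g_i(x) = a_i^T x - b_i:
  g_1((1, 3)) = 3
Stationarity residual: grad f(x) + sum_i lambda_i a_i = (0, 0)
  -> stationarity OK
Primal feasibility (all g_i <= 0): FAILS
Dual feasibility (all lambda_i >= 0): OK
Complementary slackness (lambda_i * g_i(x) = 0 for all i): OK

Verdict: the first failing condition is primal_feasibility -> primal.

primal


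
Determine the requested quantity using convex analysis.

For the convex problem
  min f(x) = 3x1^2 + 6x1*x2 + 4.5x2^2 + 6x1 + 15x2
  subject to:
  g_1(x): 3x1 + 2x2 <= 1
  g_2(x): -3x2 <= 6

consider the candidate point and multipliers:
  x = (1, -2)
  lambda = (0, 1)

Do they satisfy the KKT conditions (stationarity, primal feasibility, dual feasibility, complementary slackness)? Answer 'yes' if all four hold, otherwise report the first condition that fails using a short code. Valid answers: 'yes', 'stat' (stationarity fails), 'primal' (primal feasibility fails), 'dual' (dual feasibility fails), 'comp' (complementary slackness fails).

Gradient of f: grad f(x) = Q x + c = (0, 3)
Constraint values g_i(x) = a_i^T x - b_i:
  g_1((1, -2)) = -2
  g_2((1, -2)) = 0
Stationarity residual: grad f(x) + sum_i lambda_i a_i = (0, 0)
  -> stationarity OK
Primal feasibility (all g_i <= 0): OK
Dual feasibility (all lambda_i >= 0): OK
Complementary slackness (lambda_i * g_i(x) = 0 for all i): OK

Verdict: yes, KKT holds.

yes


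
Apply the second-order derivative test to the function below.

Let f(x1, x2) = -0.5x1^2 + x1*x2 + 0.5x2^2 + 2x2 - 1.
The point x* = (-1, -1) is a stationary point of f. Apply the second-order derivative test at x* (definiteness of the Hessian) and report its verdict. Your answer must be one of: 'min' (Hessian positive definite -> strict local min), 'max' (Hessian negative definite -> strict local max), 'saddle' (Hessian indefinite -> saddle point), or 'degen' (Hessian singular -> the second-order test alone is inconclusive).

Compute the Hessian H = grad^2 f:
  H = [[-1, 1], [1, 1]]
Verify stationarity: grad f(x*) = H x* + g = (0, 0).
Eigenvalues of H: -1.4142, 1.4142.
Eigenvalues have mixed signs, so H is indefinite -> x* is a saddle point.

saddle


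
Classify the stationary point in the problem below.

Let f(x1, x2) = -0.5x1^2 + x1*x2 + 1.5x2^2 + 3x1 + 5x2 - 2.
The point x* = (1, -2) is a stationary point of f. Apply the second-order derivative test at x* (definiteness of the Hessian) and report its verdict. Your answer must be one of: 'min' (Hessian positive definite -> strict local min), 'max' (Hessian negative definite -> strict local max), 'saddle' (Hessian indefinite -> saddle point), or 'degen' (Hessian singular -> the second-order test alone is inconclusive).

Compute the Hessian H = grad^2 f:
  H = [[-1, 1], [1, 3]]
Verify stationarity: grad f(x*) = H x* + g = (0, 0).
Eigenvalues of H: -1.2361, 3.2361.
Eigenvalues have mixed signs, so H is indefinite -> x* is a saddle point.

saddle


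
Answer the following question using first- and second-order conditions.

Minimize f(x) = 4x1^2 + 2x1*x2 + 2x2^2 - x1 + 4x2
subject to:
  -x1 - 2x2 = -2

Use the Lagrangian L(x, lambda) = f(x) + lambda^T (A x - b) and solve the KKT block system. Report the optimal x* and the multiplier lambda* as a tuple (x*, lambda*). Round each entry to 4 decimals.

Form the Lagrangian:
  L(x, lambda) = (1/2) x^T Q x + c^T x + lambda^T (A x - b)
Stationarity (grad_x L = 0): Q x + c + A^T lambda = 0.
Primal feasibility: A x = b.

This gives the KKT block system:
  [ Q   A^T ] [ x     ]   [-c ]
  [ A    0  ] [ lambda ] = [ b ]

Solving the linear system:
  x*      = (0.4286, 0.7857)
  lambda* = (4)
  f(x*)   = 5.3571

x* = (0.4286, 0.7857), lambda* = (4)
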